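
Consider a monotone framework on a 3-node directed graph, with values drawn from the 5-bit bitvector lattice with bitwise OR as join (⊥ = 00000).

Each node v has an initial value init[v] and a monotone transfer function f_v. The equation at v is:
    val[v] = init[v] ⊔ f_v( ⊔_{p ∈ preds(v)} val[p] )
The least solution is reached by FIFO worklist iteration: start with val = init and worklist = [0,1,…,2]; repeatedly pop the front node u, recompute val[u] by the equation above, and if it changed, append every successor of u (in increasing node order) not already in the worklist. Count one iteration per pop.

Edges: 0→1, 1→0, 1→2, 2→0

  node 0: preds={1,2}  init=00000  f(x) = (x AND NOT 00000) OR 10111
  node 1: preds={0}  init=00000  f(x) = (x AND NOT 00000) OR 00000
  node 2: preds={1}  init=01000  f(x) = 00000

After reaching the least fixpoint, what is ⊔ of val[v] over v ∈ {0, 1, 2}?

Trace (4 dequeues):
  [1] u=0 | in 01000 | out 11111 | prev 00000 | push {}
  [2] u=1 | in 11111 | out 11111 | prev 00000 | push {0}
  [3] u=2 | in 11111 | out 01000 | ==
  [4] u=0 | in 11111 | out 11111 | ==

Converged values:
  [0] 11111
  [1] 11111
  [2] 01000

11111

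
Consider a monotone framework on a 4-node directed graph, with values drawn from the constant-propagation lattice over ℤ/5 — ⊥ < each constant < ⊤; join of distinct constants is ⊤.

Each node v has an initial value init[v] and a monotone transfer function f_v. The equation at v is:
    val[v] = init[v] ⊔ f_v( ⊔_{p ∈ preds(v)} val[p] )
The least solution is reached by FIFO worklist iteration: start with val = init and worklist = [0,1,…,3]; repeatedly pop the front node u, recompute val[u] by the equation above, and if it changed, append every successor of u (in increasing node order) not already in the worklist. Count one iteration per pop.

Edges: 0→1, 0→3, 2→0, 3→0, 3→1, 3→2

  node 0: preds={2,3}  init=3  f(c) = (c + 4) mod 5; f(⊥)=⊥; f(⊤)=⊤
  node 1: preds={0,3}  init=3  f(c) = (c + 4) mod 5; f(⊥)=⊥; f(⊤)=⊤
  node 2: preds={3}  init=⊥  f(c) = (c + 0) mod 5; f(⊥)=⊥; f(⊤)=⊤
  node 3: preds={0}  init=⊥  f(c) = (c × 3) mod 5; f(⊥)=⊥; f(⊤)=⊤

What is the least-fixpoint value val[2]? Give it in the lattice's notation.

Iteration log — 8 steps:
  step 1. node 0  ⊔preds=⊥  new=3  stable
  step 2. node 1  ⊔preds=3  new=⊤  old=3  +wl: 
  step 3. node 2  ⊔preds=⊥  new=⊥  stable
  step 4. node 3  ⊔preds=3  new=4  old=⊥  +wl: 0,1,2
  step 5. node 0  ⊔preds=4  new=3  stable
  step 6. node 1  ⊔preds=⊤  new=⊤  stable
  step 7. node 2  ⊔preds=4  new=4  old=⊥  +wl: 0
  step 8. node 0  ⊔preds=4  new=3  stable

Least fixpoint reached:
  node 0: 3
  node 1: ⊤
  node 2: 4
  node 3: 4

4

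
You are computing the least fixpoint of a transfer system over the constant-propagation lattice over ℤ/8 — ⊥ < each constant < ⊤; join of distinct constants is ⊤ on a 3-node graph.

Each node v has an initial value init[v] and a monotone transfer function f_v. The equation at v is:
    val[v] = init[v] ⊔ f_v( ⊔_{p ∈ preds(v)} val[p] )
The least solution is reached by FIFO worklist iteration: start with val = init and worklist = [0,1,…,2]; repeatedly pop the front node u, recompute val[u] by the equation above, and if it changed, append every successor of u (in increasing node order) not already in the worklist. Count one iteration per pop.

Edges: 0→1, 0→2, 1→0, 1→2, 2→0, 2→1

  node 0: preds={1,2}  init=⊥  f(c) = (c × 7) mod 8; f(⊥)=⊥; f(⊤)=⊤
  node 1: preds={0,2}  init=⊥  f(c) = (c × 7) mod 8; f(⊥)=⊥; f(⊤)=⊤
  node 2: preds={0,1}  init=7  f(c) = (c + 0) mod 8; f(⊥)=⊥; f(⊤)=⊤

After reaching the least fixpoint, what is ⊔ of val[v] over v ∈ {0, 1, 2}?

Iteration log — 6 steps:
  step 1. node 0  ⊔preds=7  new=1  old=⊥  +wl: 
  step 2. node 1  ⊔preds=⊤  new=⊤  old=⊥  +wl: 0
  step 3. node 2  ⊔preds=⊤  new=⊤  old=7  +wl: 1
  step 4. node 0  ⊔preds=⊤  new=⊤  old=1  +wl: 2
  step 5. node 1  ⊔preds=⊤  new=⊤  stable
  step 6. node 2  ⊔preds=⊤  new=⊤  stable

Least fixpoint reached:
  node 0: ⊤
  node 1: ⊤
  node 2: ⊤

⊤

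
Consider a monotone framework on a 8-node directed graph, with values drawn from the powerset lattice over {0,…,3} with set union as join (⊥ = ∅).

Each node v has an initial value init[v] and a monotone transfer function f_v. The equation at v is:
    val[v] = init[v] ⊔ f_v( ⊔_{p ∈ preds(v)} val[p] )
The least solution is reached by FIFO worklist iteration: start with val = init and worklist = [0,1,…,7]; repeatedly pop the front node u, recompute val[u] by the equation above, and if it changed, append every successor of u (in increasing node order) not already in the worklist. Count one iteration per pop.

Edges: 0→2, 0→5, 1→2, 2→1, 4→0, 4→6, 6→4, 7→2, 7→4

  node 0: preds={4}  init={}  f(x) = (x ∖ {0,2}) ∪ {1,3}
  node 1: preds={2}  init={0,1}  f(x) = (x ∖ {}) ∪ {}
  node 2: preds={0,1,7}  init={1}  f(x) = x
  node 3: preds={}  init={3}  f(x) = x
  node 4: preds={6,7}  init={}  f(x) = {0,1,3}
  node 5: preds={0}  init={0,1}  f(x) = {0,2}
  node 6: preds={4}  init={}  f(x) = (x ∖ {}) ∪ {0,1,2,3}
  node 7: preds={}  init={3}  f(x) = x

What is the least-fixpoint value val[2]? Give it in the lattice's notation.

Trace (12 dequeues):
  [1] u=0 | in {} | out {1,3} | prev {} | push {}
  [2] u=1 | in {1} | out {0,1} | ==
  [3] u=2 | in {0,1,3} | out {0,1,3} | prev {1} | push {1}
  [4] u=3 | in {} | out {3} | ==
  [5] u=4 | in {3} | out {0,1,3} | prev {} | push {0}
  [6] u=5 | in {1,3} | out {0,1,2} | prev {0,1} | push {}
  [7] u=6 | in {0,1,3} | out {0,1,2,3} | prev {} | push {4}
  [8] u=7 | in {} | out {3} | ==
  [9] u=1 | in {0,1,3} | out {0,1,3} | prev {0,1} | push {2}
  [10] u=0 | in {0,1,3} | out {1,3} | ==
  [11] u=4 | in {0,1,2,3} | out {0,1,3} | ==
  [12] u=2 | in {0,1,3} | out {0,1,3} | ==

Converged values:
  [0] {1,3}
  [1] {0,1,3}
  [2] {0,1,3}
  [3] {3}
  [4] {0,1,3}
  [5] {0,1,2}
  [6] {0,1,2,3}
  [7] {3}

{0,1,3}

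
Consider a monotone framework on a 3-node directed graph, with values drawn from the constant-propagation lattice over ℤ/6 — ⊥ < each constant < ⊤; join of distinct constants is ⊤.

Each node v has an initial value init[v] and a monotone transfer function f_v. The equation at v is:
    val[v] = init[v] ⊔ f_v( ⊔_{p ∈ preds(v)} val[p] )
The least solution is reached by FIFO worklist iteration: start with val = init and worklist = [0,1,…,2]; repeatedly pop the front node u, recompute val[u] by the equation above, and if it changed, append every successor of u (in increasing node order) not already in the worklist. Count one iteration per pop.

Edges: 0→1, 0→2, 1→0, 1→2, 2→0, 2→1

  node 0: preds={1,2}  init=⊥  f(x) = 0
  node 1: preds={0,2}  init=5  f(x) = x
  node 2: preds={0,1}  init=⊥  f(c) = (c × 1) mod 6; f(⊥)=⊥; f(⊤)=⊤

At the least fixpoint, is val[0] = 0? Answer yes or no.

Worklist (5 pops):
  #1 pop 0: in=5 → 0 (was ⊥); enqueue []
  #2 pop 1: in=0 → ⊤ (was 5); enqueue [0]
  #3 pop 2: in=⊤ → ⊤ (was ⊥); enqueue [1]
  #4 pop 0: in=⊤ → 0 (no change)
  #5 pop 1: in=⊤ → ⊤ (no change)

Fixpoint:
  val[0] = 0
  val[1] = ⊤
  val[2] = ⊤

yes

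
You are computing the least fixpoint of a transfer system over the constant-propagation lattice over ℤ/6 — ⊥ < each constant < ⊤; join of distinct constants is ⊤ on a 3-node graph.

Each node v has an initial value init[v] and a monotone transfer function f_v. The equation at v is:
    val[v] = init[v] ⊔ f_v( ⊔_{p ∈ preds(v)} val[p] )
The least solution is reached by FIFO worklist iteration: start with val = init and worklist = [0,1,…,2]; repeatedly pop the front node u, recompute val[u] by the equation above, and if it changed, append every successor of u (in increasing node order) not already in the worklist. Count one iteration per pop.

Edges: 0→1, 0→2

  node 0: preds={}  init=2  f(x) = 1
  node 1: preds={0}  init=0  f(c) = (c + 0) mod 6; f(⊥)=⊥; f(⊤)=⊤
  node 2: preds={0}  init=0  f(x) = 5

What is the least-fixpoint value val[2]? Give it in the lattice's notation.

Trace (3 dequeues):
  [1] u=0 | in ⊥ | out ⊤ | prev 2 | push {}
  [2] u=1 | in ⊤ | out ⊤ | prev 0 | push {}
  [3] u=2 | in ⊤ | out ⊤ | prev 0 | push {}

Converged values:
  [0] ⊤
  [1] ⊤
  [2] ⊤

⊤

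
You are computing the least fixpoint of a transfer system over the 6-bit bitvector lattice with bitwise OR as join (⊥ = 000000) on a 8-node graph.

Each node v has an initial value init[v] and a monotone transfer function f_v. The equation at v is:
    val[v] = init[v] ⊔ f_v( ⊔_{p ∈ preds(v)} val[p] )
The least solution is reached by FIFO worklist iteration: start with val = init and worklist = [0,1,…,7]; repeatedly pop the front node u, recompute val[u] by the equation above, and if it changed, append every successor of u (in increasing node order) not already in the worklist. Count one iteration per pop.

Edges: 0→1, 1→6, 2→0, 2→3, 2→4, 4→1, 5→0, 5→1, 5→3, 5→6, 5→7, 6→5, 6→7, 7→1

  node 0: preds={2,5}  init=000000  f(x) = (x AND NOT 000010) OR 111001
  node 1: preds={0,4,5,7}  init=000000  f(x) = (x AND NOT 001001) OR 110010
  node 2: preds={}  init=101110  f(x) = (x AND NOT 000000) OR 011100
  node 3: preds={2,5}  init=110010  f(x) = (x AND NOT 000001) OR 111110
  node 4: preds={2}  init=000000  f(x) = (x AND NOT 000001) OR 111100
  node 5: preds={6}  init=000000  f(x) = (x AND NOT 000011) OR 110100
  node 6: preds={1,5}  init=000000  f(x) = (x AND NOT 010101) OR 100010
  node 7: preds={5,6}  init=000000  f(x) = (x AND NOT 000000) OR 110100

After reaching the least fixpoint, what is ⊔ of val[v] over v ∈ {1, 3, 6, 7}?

111110

Worklist (12 pops):
  #1 pop 0: in=101110 → 111101 (was 000000); enqueue []
  #2 pop 1: in=111101 → 110110 (was 000000); enqueue []
  #3 pop 2: in=000000 → 111110 (was 101110); enqueue [0]
  #4 pop 3: in=111110 → 111110 (was 110010); enqueue []
  #5 pop 4: in=111110 → 111110 (was 000000); enqueue [1]
  #6 pop 5: in=000000 → 110100 (was 000000); enqueue [3]
  #7 pop 6: in=110110 → 100010 (was 000000); enqueue [5]
  #8 pop 7: in=110110 → 110110 (was 000000); enqueue []
  #9 pop 0: in=111110 → 111101 (no change)
  #10 pop 1: in=111111 → 110110 (no change)
  #11 pop 3: in=111110 → 111110 (no change)
  #12 pop 5: in=100010 → 110100 (no change)

Fixpoint:
  val[0] = 111101
  val[1] = 110110
  val[2] = 111110
  val[3] = 111110
  val[4] = 111110
  val[5] = 110100
  val[6] = 100010
  val[7] = 110110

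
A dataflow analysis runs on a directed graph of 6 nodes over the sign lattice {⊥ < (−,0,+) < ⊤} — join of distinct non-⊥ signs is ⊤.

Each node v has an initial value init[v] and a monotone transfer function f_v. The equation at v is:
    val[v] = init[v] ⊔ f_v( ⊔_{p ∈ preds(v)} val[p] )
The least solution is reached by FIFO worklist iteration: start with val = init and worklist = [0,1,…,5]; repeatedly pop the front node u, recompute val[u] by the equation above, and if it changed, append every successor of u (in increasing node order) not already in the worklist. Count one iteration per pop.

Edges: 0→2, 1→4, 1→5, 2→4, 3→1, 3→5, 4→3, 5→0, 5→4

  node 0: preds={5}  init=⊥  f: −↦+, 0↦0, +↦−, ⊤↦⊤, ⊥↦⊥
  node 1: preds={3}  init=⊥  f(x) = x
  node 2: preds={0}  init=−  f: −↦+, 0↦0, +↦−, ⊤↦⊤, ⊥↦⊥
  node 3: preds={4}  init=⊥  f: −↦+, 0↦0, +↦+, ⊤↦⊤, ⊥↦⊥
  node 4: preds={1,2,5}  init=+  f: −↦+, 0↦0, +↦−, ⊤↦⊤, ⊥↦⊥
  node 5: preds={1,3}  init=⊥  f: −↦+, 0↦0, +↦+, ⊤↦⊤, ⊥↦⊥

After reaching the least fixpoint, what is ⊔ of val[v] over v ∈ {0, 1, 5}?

⊤

Worklist (18 pops):
  #1 pop 0: in=⊥ → ⊥ (no change)
  #2 pop 1: in=⊥ → ⊥ (no change)
  #3 pop 2: in=⊥ → − (no change)
  #4 pop 3: in=+ → + (was ⊥); enqueue [1]
  #5 pop 4: in=− → + (no change)
  #6 pop 5: in=+ → + (was ⊥); enqueue [0,4]
  #7 pop 1: in=+ → + (was ⊥); enqueue [5]
  #8 pop 0: in=+ → − (was ⊥); enqueue [2]
  #9 pop 4: in=⊤ → ⊤ (was +); enqueue [3]
  #10 pop 5: in=+ → + (no change)
  #11 pop 2: in=− → ⊤ (was −); enqueue [4]
  #12 pop 3: in=⊤ → ⊤ (was +); enqueue [1,5]
  #13 pop 4: in=⊤ → ⊤ (no change)
  #14 pop 1: in=⊤ → ⊤ (was +); enqueue [4]
  #15 pop 5: in=⊤ → ⊤ (was +); enqueue [0]
  #16 pop 4: in=⊤ → ⊤ (no change)
  #17 pop 0: in=⊤ → ⊤ (was −); enqueue [2]
  #18 pop 2: in=⊤ → ⊤ (no change)

Fixpoint:
  val[0] = ⊤
  val[1] = ⊤
  val[2] = ⊤
  val[3] = ⊤
  val[4] = ⊤
  val[5] = ⊤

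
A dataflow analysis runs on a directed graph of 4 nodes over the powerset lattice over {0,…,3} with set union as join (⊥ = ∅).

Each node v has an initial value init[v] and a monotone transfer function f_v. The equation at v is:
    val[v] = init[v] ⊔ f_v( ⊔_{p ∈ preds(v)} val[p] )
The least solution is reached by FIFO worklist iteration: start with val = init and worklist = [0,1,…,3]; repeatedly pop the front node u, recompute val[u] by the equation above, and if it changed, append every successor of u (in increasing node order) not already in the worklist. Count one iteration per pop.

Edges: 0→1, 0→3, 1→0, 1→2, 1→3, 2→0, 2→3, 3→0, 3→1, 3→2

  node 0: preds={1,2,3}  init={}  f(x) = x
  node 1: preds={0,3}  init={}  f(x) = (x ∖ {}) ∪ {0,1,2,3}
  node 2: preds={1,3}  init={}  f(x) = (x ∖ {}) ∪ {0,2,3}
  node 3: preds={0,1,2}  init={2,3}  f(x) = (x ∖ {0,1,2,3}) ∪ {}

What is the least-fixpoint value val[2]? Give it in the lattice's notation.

Trace (7 dequeues):
  [1] u=0 | in {2,3} | out {2,3} | prev {} | push {}
  [2] u=1 | in {2,3} | out {0,1,2,3} | prev {} | push {0}
  [3] u=2 | in {0,1,2,3} | out {0,1,2,3} | prev {} | push {}
  [4] u=3 | in {0,1,2,3} | out {2,3} | ==
  [5] u=0 | in {0,1,2,3} | out {0,1,2,3} | prev {2,3} | push {1,3}
  [6] u=1 | in {0,1,2,3} | out {0,1,2,3} | ==
  [7] u=3 | in {0,1,2,3} | out {2,3} | ==

Converged values:
  [0] {0,1,2,3}
  [1] {0,1,2,3}
  [2] {0,1,2,3}
  [3] {2,3}

{0,1,2,3}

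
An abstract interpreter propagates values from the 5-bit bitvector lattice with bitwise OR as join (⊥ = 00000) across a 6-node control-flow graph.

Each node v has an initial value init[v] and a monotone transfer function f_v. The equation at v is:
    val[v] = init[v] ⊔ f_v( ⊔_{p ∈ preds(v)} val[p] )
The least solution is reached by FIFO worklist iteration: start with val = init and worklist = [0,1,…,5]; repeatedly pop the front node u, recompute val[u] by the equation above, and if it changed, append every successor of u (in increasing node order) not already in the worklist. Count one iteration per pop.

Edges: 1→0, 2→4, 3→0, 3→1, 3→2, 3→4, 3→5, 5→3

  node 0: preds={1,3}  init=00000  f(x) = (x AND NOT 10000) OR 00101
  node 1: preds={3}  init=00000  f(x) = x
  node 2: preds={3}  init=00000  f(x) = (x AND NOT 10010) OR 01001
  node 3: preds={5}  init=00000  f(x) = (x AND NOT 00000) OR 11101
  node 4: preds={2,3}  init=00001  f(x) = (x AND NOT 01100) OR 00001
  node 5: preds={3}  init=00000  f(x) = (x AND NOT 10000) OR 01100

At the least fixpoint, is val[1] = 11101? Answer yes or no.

yes

Iteration log — 12 steps:
  step 1. node 0  ⊔preds=00000  new=00101  old=00000  +wl: 
  step 2. node 1  ⊔preds=00000  new=00000  stable
  step 3. node 2  ⊔preds=00000  new=01001  old=00000  +wl: 
  step 4. node 3  ⊔preds=00000  new=11101  old=00000  +wl: 0,1,2
  step 5. node 4  ⊔preds=11101  new=10001  old=00001  +wl: 
  step 6. node 5  ⊔preds=11101  new=01101  old=00000  +wl: 3
  step 7. node 0  ⊔preds=11101  new=01101  old=00101  +wl: 
  step 8. node 1  ⊔preds=11101  new=11101  old=00000  +wl: 0
  step 9. node 2  ⊔preds=11101  new=01101  old=01001  +wl: 4
  step 10. node 3  ⊔preds=01101  new=11101  stable
  step 11. node 0  ⊔preds=11101  new=01101  stable
  step 12. node 4  ⊔preds=11101  new=10001  stable

Least fixpoint reached:
  node 0: 01101
  node 1: 11101
  node 2: 01101
  node 3: 11101
  node 4: 10001
  node 5: 01101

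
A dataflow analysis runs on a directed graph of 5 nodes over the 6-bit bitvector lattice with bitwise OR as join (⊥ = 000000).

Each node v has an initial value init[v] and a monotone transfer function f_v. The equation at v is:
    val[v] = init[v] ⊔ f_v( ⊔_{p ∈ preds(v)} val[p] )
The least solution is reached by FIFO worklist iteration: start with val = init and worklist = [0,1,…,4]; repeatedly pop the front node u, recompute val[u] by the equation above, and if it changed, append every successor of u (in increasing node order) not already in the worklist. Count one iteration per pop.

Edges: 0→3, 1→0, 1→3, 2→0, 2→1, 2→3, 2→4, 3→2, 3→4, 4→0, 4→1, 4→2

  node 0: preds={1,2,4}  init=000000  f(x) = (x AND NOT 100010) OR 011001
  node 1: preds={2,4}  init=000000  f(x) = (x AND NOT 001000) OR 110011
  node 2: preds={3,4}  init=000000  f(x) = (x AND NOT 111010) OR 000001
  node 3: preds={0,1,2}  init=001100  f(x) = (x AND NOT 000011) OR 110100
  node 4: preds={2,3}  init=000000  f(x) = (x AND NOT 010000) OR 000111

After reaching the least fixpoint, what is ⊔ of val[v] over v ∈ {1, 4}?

Trace (10 dequeues):
  [1] u=0 | in 000000 | out 011001 | prev 000000 | push {}
  [2] u=1 | in 000000 | out 110011 | prev 000000 | push {0}
  [3] u=2 | in 001100 | out 000101 | prev 000000 | push {1}
  [4] u=3 | in 111111 | out 111100 | prev 001100 | push {2}
  [5] u=4 | in 111101 | out 101111 | prev 000000 | push {}
  [6] u=0 | in 111111 | out 011101 | prev 011001 | push {3}
  [7] u=1 | in 101111 | out 110111 | prev 110011 | push {0}
  [8] u=2 | in 111111 | out 000101 | ==
  [9] u=3 | in 111111 | out 111100 | ==
  [10] u=0 | in 111111 | out 011101 | ==

Converged values:
  [0] 011101
  [1] 110111
  [2] 000101
  [3] 111100
  [4] 101111

111111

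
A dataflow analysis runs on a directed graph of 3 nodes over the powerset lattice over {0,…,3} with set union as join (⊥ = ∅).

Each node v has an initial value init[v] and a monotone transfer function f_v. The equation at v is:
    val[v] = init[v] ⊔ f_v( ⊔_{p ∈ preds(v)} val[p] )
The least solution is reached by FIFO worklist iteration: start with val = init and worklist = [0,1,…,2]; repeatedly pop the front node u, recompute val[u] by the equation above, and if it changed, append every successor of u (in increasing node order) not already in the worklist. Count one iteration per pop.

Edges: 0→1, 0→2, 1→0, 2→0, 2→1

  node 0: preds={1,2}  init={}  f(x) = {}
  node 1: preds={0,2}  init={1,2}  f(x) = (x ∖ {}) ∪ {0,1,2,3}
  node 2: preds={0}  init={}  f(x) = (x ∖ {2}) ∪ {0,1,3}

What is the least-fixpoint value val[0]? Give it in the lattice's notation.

Iteration log — 5 steps:
  step 1. node 0  ⊔preds={1,2}  new={}  stable
  step 2. node 1  ⊔preds={}  new={0,1,2,3}  old={1,2}  +wl: 0
  step 3. node 2  ⊔preds={}  new={0,1,3}  old={}  +wl: 1
  step 4. node 0  ⊔preds={0,1,2,3}  new={}  stable
  step 5. node 1  ⊔preds={0,1,3}  new={0,1,2,3}  stable

Least fixpoint reached:
  node 0: {}
  node 1: {0,1,2,3}
  node 2: {0,1,3}

{}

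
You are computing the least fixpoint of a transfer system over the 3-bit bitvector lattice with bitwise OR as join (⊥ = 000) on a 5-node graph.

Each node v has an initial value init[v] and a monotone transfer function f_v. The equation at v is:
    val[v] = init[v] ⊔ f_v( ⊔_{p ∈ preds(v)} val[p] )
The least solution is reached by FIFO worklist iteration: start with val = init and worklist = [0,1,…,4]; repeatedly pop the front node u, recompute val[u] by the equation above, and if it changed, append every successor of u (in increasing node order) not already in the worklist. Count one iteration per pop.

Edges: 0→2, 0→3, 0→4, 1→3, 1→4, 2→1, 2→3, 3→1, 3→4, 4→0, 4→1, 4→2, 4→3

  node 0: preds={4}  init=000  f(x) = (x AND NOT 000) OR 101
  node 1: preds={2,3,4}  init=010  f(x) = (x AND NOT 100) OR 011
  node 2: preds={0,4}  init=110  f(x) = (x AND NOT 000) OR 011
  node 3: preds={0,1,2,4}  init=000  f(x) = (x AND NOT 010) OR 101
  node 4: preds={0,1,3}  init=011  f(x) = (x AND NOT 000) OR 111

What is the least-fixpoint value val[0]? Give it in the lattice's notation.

Iteration log — 9 steps:
  step 1. node 0  ⊔preds=011  new=111  old=000  +wl: 
  step 2. node 1  ⊔preds=111  new=011  old=010  +wl: 
  step 3. node 2  ⊔preds=111  new=111  old=110  +wl: 1
  step 4. node 3  ⊔preds=111  new=101  old=000  +wl: 
  step 5. node 4  ⊔preds=111  new=111  old=011  +wl: 0,2,3
  step 6. node 1  ⊔preds=111  new=011  stable
  step 7. node 0  ⊔preds=111  new=111  stable
  step 8. node 2  ⊔preds=111  new=111  stable
  step 9. node 3  ⊔preds=111  new=101  stable

Least fixpoint reached:
  node 0: 111
  node 1: 011
  node 2: 111
  node 3: 101
  node 4: 111

111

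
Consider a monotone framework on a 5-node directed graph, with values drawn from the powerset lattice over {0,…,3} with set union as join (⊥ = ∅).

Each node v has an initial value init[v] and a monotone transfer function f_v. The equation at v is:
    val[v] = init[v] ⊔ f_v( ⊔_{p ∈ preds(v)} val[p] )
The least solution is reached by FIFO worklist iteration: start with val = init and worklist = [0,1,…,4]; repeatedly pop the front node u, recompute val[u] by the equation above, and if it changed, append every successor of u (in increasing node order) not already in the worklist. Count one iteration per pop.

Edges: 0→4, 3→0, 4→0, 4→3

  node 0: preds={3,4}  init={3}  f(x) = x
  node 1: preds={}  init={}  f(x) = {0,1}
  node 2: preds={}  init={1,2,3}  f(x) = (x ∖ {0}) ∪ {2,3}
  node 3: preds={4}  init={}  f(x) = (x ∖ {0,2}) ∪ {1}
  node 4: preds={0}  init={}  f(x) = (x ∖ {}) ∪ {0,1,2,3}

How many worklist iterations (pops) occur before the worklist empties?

Trace (9 dequeues):
  [1] u=0 | in {} | out {3} | ==
  [2] u=1 | in {} | out {0,1} | prev {} | push {}
  [3] u=2 | in {} | out {1,2,3} | ==
  [4] u=3 | in {} | out {1} | prev {} | push {0}
  [5] u=4 | in {3} | out {0,1,2,3} | prev {} | push {3}
  [6] u=0 | in {0,1,2,3} | out {0,1,2,3} | prev {3} | push {4}
  [7] u=3 | in {0,1,2,3} | out {1,3} | prev {1} | push {0}
  [8] u=4 | in {0,1,2,3} | out {0,1,2,3} | ==
  [9] u=0 | in {0,1,2,3} | out {0,1,2,3} | ==

Converged values:
  [0] {0,1,2,3}
  [1] {0,1}
  [2] {1,2,3}
  [3] {1,3}
  [4] {0,1,2,3}

9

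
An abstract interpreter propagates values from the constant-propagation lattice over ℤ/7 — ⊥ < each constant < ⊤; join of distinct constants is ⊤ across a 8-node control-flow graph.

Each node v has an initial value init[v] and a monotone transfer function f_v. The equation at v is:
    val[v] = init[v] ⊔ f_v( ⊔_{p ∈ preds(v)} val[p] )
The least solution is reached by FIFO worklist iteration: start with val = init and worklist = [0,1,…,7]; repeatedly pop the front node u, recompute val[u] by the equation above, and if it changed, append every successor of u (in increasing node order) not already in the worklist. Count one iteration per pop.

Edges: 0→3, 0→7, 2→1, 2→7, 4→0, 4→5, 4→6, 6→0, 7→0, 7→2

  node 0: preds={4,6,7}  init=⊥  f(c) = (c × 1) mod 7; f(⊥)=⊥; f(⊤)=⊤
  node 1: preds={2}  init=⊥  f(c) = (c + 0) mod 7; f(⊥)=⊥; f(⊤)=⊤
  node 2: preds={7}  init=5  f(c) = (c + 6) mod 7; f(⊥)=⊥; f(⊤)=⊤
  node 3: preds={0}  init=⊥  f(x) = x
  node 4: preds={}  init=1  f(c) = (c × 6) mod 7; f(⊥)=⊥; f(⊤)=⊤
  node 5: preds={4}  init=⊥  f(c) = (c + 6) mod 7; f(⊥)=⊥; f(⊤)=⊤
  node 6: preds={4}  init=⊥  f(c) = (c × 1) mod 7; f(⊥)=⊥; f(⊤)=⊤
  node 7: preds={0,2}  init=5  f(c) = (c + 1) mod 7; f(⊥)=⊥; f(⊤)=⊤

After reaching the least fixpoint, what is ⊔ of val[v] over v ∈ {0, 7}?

⊤

Worklist (11 pops):
  #1 pop 0: in=⊤ → ⊤ (was ⊥); enqueue []
  #2 pop 1: in=5 → 5 (was ⊥); enqueue []
  #3 pop 2: in=5 → ⊤ (was 5); enqueue [1]
  #4 pop 3: in=⊤ → ⊤ (was ⊥); enqueue []
  #5 pop 4: in=⊥ → 1 (no change)
  #6 pop 5: in=1 → 0 (was ⊥); enqueue []
  #7 pop 6: in=1 → 1 (was ⊥); enqueue [0]
  #8 pop 7: in=⊤ → ⊤ (was 5); enqueue [2]
  #9 pop 1: in=⊤ → ⊤ (was 5); enqueue []
  #10 pop 0: in=⊤ → ⊤ (no change)
  #11 pop 2: in=⊤ → ⊤ (no change)

Fixpoint:
  val[0] = ⊤
  val[1] = ⊤
  val[2] = ⊤
  val[3] = ⊤
  val[4] = 1
  val[5] = 0
  val[6] = 1
  val[7] = ⊤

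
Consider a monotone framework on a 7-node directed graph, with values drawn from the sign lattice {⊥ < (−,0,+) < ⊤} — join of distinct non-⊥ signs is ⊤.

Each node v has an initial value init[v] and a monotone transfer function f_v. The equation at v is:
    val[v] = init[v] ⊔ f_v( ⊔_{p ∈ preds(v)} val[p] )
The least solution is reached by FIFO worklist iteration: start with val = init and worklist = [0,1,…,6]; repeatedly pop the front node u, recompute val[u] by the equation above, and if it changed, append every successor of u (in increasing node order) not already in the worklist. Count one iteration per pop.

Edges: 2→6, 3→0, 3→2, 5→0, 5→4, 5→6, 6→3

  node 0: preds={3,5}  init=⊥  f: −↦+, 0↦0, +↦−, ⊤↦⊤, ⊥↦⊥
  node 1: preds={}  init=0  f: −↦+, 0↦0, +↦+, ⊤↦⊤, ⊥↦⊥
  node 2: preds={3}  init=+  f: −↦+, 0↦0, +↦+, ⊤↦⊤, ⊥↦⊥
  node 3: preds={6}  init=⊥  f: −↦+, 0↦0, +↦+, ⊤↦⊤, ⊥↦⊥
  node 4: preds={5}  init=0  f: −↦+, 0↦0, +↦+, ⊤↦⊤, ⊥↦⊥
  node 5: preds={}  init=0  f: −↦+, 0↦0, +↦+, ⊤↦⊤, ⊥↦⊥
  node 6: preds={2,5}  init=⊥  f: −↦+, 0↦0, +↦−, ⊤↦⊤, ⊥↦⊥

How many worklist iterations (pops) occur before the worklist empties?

11

Worklist (11 pops):
  #1 pop 0: in=0 → 0 (was ⊥); enqueue []
  #2 pop 1: in=⊥ → 0 (no change)
  #3 pop 2: in=⊥ → + (no change)
  #4 pop 3: in=⊥ → ⊥ (no change)
  #5 pop 4: in=0 → 0 (no change)
  #6 pop 5: in=⊥ → 0 (no change)
  #7 pop 6: in=⊤ → ⊤ (was ⊥); enqueue [3]
  #8 pop 3: in=⊤ → ⊤ (was ⊥); enqueue [0,2]
  #9 pop 0: in=⊤ → ⊤ (was 0); enqueue []
  #10 pop 2: in=⊤ → ⊤ (was +); enqueue [6]
  #11 pop 6: in=⊤ → ⊤ (no change)

Fixpoint:
  val[0] = ⊤
  val[1] = 0
  val[2] = ⊤
  val[3] = ⊤
  val[4] = 0
  val[5] = 0
  val[6] = ⊤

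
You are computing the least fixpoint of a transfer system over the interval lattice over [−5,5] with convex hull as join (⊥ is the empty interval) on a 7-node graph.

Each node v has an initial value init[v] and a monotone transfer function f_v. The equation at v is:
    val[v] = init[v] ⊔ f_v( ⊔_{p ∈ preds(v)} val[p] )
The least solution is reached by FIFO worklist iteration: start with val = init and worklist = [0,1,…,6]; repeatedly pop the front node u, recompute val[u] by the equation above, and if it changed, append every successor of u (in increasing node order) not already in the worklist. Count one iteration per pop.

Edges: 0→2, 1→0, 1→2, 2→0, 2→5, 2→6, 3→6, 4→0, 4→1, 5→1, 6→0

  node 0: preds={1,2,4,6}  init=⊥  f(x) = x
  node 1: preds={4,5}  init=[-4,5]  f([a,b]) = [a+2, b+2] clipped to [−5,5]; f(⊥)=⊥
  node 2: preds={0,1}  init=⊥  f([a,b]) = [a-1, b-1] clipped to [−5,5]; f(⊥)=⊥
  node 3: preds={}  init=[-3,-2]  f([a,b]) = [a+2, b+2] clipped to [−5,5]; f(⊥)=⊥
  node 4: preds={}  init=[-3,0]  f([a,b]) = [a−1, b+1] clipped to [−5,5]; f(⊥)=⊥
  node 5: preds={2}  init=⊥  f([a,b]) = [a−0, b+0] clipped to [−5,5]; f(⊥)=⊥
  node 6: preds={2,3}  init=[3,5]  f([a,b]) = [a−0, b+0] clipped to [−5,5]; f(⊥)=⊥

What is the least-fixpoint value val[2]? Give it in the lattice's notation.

Worklist (10 pops):
  #1 pop 0: in=[-4,5] → [-4,5] (was ⊥); enqueue []
  #2 pop 1: in=[-3,0] → [-4,5] (no change)
  #3 pop 2: in=[-4,5] → [-5,4] (was ⊥); enqueue [0]
  #4 pop 3: in=⊥ → [-3,-2] (no change)
  #5 pop 4: in=⊥ → [-3,0] (no change)
  #6 pop 5: in=[-5,4] → [-5,4] (was ⊥); enqueue [1]
  #7 pop 6: in=[-5,4] → [-5,5] (was [3,5]); enqueue []
  #8 pop 0: in=[-5,5] → [-5,5] (was [-4,5]); enqueue [2]
  #9 pop 1: in=[-5,4] → [-4,5] (no change)
  #10 pop 2: in=[-5,5] → [-5,4] (no change)

Fixpoint:
  val[0] = [-5,5]
  val[1] = [-4,5]
  val[2] = [-5,4]
  val[3] = [-3,-2]
  val[4] = [-3,0]
  val[5] = [-5,4]
  val[6] = [-5,5]

[-5,4]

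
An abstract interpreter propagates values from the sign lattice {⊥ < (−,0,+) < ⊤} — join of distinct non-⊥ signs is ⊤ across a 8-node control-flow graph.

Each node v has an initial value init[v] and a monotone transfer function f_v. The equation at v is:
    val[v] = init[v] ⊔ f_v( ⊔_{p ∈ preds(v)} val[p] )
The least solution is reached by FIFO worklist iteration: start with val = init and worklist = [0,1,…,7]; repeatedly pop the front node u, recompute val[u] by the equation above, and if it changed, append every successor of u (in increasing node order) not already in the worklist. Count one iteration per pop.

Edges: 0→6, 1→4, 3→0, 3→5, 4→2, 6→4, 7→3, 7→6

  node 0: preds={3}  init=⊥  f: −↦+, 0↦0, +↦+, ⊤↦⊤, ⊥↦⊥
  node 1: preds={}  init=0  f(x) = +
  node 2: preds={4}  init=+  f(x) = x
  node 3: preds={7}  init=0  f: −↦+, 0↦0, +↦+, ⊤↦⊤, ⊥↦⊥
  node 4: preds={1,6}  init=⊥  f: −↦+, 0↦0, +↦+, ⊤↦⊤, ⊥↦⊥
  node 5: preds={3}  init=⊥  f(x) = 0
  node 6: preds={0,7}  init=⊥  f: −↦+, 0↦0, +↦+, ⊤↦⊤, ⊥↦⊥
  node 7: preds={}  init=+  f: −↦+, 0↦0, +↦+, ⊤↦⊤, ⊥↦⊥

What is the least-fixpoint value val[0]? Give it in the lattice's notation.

⊤

Trace (12 dequeues):
  [1] u=0 | in 0 | out 0 | prev ⊥ | push {}
  [2] u=1 | in ⊥ | out ⊤ | prev 0 | push {}
  [3] u=2 | in ⊥ | out + | ==
  [4] u=3 | in + | out ⊤ | prev 0 | push {0}
  [5] u=4 | in ⊤ | out ⊤ | prev ⊥ | push {2}
  [6] u=5 | in ⊤ | out 0 | prev ⊥ | push {}
  [7] u=6 | in ⊤ | out ⊤ | prev ⊥ | push {4}
  [8] u=7 | in ⊥ | out + | ==
  [9] u=0 | in ⊤ | out ⊤ | prev 0 | push {6}
  [10] u=2 | in ⊤ | out ⊤ | prev + | push {}
  [11] u=4 | in ⊤ | out ⊤ | ==
  [12] u=6 | in ⊤ | out ⊤ | ==

Converged values:
  [0] ⊤
  [1] ⊤
  [2] ⊤
  [3] ⊤
  [4] ⊤
  [5] 0
  [6] ⊤
  [7] +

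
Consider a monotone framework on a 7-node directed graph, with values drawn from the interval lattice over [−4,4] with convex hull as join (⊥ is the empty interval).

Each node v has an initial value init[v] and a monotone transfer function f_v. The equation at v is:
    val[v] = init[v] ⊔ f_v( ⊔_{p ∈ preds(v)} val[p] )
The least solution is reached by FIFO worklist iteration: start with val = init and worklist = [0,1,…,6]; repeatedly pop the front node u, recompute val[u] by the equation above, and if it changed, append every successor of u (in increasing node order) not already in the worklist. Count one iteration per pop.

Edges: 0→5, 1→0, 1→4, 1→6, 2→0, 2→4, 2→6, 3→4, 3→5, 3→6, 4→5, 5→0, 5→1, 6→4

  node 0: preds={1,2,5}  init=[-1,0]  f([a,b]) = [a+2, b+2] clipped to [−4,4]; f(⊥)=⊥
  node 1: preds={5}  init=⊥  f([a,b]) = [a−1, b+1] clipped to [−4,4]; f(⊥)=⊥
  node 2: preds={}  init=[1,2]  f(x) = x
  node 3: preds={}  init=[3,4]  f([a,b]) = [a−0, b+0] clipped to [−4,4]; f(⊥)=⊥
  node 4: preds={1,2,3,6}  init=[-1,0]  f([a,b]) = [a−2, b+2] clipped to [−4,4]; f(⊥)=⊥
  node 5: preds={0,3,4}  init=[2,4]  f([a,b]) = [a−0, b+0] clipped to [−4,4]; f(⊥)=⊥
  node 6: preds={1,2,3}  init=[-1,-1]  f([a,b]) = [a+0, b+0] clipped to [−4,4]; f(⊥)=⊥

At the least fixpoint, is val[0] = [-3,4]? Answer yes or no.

no

Worklist (16 pops):
  #1 pop 0: in=[1,4] → [-1,4] (was [-1,0]); enqueue []
  #2 pop 1: in=[2,4] → [1,4] (was ⊥); enqueue [0]
  #3 pop 2: in=⊥ → [1,2] (no change)
  #4 pop 3: in=⊥ → [3,4] (no change)
  #5 pop 4: in=[-1,4] → [-3,4] (was [-1,0]); enqueue []
  #6 pop 5: in=[-3,4] → [-3,4] (was [2,4]); enqueue [1]
  #7 pop 6: in=[1,4] → [-1,4] (was [-1,-1]); enqueue [4]
  #8 pop 0: in=[-3,4] → [-1,4] (no change)
  #9 pop 1: in=[-3,4] → [-4,4] (was [1,4]); enqueue [0,6]
  #10 pop 4: in=[-4,4] → [-4,4] (was [-3,4]); enqueue [5]
  #11 pop 0: in=[-4,4] → [-2,4] (was [-1,4]); enqueue []
  #12 pop 6: in=[-4,4] → [-4,4] (was [-1,4]); enqueue [4]
  #13 pop 5: in=[-4,4] → [-4,4] (was [-3,4]); enqueue [0,1]
  #14 pop 4: in=[-4,4] → [-4,4] (no change)
  #15 pop 0: in=[-4,4] → [-2,4] (no change)
  #16 pop 1: in=[-4,4] → [-4,4] (no change)

Fixpoint:
  val[0] = [-2,4]
  val[1] = [-4,4]
  val[2] = [1,2]
  val[3] = [3,4]
  val[4] = [-4,4]
  val[5] = [-4,4]
  val[6] = [-4,4]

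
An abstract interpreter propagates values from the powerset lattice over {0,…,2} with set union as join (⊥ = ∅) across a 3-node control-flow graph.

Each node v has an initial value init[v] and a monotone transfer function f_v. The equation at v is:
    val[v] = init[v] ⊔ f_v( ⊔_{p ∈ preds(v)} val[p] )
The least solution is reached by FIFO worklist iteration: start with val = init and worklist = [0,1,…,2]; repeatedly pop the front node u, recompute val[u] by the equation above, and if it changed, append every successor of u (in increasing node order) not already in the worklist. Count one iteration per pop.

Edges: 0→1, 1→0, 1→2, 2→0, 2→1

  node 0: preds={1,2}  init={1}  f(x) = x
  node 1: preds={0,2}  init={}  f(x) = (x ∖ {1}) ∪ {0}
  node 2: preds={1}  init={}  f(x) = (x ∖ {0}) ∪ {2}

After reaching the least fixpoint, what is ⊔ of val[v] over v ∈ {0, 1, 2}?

{0,1,2}

Trace (7 dequeues):
  [1] u=0 | in {} | out {1} | ==
  [2] u=1 | in {1} | out {0} | prev {} | push {0}
  [3] u=2 | in {0} | out {2} | prev {} | push {1}
  [4] u=0 | in {0,2} | out {0,1,2} | prev {1} | push {}
  [5] u=1 | in {0,1,2} | out {0,2} | prev {0} | push {0,2}
  [6] u=0 | in {0,2} | out {0,1,2} | ==
  [7] u=2 | in {0,2} | out {2} | ==

Converged values:
  [0] {0,1,2}
  [1] {0,2}
  [2] {2}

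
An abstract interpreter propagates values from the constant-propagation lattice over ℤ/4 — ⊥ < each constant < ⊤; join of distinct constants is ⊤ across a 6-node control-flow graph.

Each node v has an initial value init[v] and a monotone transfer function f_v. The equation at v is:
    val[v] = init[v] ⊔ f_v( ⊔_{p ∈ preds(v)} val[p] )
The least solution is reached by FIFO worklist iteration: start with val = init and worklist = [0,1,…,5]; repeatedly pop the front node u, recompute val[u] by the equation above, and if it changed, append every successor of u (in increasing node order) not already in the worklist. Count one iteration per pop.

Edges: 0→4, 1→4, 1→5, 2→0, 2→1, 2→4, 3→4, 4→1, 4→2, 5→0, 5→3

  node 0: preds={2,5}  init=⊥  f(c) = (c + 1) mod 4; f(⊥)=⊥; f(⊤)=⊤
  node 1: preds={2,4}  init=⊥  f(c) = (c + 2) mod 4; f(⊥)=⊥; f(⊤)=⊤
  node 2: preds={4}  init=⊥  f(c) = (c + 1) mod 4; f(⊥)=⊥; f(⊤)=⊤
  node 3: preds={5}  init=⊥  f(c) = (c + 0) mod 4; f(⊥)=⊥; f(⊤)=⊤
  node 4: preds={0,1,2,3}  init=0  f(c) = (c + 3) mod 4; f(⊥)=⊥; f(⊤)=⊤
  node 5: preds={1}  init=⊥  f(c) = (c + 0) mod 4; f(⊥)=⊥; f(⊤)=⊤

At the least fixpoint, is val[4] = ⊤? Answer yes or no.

Trace (16 dequeues):
  [1] u=0 | in ⊥ | out ⊥ | ==
  [2] u=1 | in 0 | out 2 | prev ⊥ | push {}
  [3] u=2 | in 0 | out 1 | prev ⊥ | push {0,1}
  [4] u=3 | in ⊥ | out ⊥ | ==
  [5] u=4 | in ⊤ | out ⊤ | prev 0 | push {2}
  [6] u=5 | in 2 | out 2 | prev ⊥ | push {3}
  [7] u=0 | in ⊤ | out ⊤ | prev ⊥ | push {4}
  [8] u=1 | in ⊤ | out ⊤ | prev 2 | push {5}
  [9] u=2 | in ⊤ | out ⊤ | prev 1 | push {0,1}
  [10] u=3 | in 2 | out 2 | prev ⊥ | push {}
  [11] u=4 | in ⊤ | out ⊤ | ==
  [12] u=5 | in ⊤ | out ⊤ | prev 2 | push {3}
  [13] u=0 | in ⊤ | out ⊤ | ==
  [14] u=1 | in ⊤ | out ⊤ | ==
  [15] u=3 | in ⊤ | out ⊤ | prev 2 | push {4}
  [16] u=4 | in ⊤ | out ⊤ | ==

Converged values:
  [0] ⊤
  [1] ⊤
  [2] ⊤
  [3] ⊤
  [4] ⊤
  [5] ⊤

yes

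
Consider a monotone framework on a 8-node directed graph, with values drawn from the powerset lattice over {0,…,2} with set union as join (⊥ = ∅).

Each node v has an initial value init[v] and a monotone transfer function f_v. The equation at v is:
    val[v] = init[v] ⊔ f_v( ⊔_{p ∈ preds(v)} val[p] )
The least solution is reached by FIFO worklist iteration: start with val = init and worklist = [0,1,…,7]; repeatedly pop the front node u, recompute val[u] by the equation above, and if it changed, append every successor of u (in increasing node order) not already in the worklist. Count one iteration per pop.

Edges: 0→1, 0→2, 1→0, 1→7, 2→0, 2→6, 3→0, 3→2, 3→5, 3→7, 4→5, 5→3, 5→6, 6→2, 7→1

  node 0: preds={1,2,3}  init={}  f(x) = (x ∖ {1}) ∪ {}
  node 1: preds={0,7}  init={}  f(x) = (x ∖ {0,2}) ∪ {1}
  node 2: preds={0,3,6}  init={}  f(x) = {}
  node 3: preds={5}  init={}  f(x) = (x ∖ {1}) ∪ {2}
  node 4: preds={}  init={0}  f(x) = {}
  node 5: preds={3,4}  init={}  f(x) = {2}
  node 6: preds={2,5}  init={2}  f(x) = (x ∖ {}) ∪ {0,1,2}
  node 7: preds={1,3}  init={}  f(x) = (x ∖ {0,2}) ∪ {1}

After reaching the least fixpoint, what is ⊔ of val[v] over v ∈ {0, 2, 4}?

{0,2}

Trace (12 dequeues):
  [1] u=0 | in {} | out {} | ==
  [2] u=1 | in {} | out {1} | prev {} | push {0}
  [3] u=2 | in {2} | out {} | ==
  [4] u=3 | in {} | out {2} | prev {} | push {2}
  [5] u=4 | in {} | out {0} | ==
  [6] u=5 | in {0,2} | out {2} | prev {} | push {3}
  [7] u=6 | in {2} | out {0,1,2} | prev {2} | push {}
  [8] u=7 | in {1,2} | out {1} | prev {} | push {1}
  [9] u=0 | in {1,2} | out {2} | prev {} | push {}
  [10] u=2 | in {0,1,2} | out {} | ==
  [11] u=3 | in {2} | out {2} | ==
  [12] u=1 | in {1,2} | out {1} | ==

Converged values:
  [0] {2}
  [1] {1}
  [2] {}
  [3] {2}
  [4] {0}
  [5] {2}
  [6] {0,1,2}
  [7] {1}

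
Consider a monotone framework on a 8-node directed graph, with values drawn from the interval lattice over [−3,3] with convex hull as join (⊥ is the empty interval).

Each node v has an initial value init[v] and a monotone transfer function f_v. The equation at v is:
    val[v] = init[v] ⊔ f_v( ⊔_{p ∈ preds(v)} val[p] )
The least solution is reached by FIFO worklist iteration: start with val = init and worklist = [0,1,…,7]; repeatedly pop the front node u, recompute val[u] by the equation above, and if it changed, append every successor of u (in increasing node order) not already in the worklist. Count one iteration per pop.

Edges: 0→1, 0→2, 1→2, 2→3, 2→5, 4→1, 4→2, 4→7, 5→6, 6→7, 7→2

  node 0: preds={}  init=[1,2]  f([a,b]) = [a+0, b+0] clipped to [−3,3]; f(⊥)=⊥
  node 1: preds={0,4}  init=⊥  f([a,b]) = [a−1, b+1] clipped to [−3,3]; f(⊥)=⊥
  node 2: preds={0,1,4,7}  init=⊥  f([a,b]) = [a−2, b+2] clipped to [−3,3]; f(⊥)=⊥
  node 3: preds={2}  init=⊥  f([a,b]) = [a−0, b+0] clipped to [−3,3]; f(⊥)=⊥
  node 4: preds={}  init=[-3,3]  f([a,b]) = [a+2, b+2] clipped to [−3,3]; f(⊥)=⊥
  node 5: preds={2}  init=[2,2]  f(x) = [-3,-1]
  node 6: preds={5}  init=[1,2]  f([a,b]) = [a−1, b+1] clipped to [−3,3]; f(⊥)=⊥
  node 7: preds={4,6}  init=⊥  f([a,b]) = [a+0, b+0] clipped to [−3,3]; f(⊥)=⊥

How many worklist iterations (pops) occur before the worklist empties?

Worklist (9 pops):
  #1 pop 0: in=⊥ → [1,2] (no change)
  #2 pop 1: in=[-3,3] → [-3,3] (was ⊥); enqueue []
  #3 pop 2: in=[-3,3] → [-3,3] (was ⊥); enqueue []
  #4 pop 3: in=[-3,3] → [-3,3] (was ⊥); enqueue []
  #5 pop 4: in=⊥ → [-3,3] (no change)
  #6 pop 5: in=[-3,3] → [-3,2] (was [2,2]); enqueue []
  #7 pop 6: in=[-3,2] → [-3,3] (was [1,2]); enqueue []
  #8 pop 7: in=[-3,3] → [-3,3] (was ⊥); enqueue [2]
  #9 pop 2: in=[-3,3] → [-3,3] (no change)

Fixpoint:
  val[0] = [1,2]
  val[1] = [-3,3]
  val[2] = [-3,3]
  val[3] = [-3,3]
  val[4] = [-3,3]
  val[5] = [-3,2]
  val[6] = [-3,3]
  val[7] = [-3,3]

9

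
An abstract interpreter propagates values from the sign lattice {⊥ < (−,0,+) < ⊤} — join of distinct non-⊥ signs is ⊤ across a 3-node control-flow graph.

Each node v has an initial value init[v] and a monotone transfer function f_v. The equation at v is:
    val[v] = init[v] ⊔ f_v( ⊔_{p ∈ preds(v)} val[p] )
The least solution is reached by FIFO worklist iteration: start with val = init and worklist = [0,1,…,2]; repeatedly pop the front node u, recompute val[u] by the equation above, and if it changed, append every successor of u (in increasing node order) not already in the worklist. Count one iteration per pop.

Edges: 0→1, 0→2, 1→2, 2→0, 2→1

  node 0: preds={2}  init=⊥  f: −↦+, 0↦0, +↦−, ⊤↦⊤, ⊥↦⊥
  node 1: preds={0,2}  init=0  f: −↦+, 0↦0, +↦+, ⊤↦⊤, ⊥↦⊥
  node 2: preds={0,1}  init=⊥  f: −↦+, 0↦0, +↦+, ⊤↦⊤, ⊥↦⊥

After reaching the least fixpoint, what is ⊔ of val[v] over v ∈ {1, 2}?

0

Iteration log — 6 steps:
  step 1. node 0  ⊔preds=⊥  new=⊥  stable
  step 2. node 1  ⊔preds=⊥  new=0  stable
  step 3. node 2  ⊔preds=0  new=0  old=⊥  +wl: 0,1
  step 4. node 0  ⊔preds=0  new=0  old=⊥  +wl: 2
  step 5. node 1  ⊔preds=0  new=0  stable
  step 6. node 2  ⊔preds=0  new=0  stable

Least fixpoint reached:
  node 0: 0
  node 1: 0
  node 2: 0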